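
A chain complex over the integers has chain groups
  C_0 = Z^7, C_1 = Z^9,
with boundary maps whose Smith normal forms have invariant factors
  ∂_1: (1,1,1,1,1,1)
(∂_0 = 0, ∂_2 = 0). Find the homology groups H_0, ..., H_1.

H_0: b_0 = 7 − 0 − 6 = 1; torsion from ∂_1 factors > 1: none. So H_0 ≅ Z.
H_1: b_1 = 9 − 6 − 0 = 3; torsion from ∂_2 factors > 1: none. So H_1 ≅ Z^3.

H_0 ≅ Z,  H_1 ≅ Z^3.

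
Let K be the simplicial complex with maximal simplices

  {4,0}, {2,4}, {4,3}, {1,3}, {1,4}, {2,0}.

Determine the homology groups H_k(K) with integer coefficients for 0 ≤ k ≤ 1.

We work with the vertex ordering 0 < 1 < 2 < 3 < 4. The simplices of K, each written with vertices in increasing order, are:

  0-simplices (5): [0], [1], [2], [3], [4]
  1-simplices (6): [0,2], [0,4], [1,3], [1,4], [2,4], [3,4]

so the chain groups are C_0 ≅ Z^5, C_1 ≅ Z^6.

Boundary ∂_1: C_1 → C_0 maps an edge to its endpoints' difference, ∂[p,q] = q − p.
The resulting 5×6 matrix has rank 4, and its Smith normal form has invariant factors (1,1,1,1).

Reading off H_k = ker ∂_k / im ∂_{k+1}:

  H_0: rank C_0 − rank ∂_1 = 5 − 4 = 1, and the invariant factors of ∂_1 are all 1, so H_0 ≅ Z.
  H_1: rank ker ∂_1 − rank ∂_2 = (6 − 4) − 0 = 2, and there is no ∂_2, so H_1 ≅ Z^2.

As a check, the Euler characteristic is 5 − 6 = -1, which agrees with 1 − 2 = -1.

H_0 ≅ Z,  H_1 ≅ Z^2.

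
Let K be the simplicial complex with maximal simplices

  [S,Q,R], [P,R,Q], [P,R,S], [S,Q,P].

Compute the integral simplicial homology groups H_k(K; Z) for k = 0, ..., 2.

H_0 ≅ Z,  H_1 = 0,  H_2 ≅ Z.

Fix the vertex order P < Q < R < S and write every simplex with vertices in increasing order. Then dim K = 2 and the simplices of K are:

  0-simplices (4): P, Q, R, S
  1-simplices (6): PQ, PR, PS, QR, QS, RS
  2-simplices (4): PQR, PQS, PRS, QRS

giving chain groups C_0 ≅ Z^4, C_1 ≅ Z^6, C_2 ≅ Z^4.

∂_1: C_1 → C_0 sends each edge [p,q] (with p < q) to q − p. For instance
  ∂QR = R − Q.
The 4×6 boundary matrix has rank 3 and Smith normal form diag(1,1,1).

Boundary ∂_2: C_2 → C_1 acts by ∂[p,q,r] = [q,r] − [p,r] + [p,q]. For instance
  ∂QRS = RS − QS + QR,
  ∂PRS = RS − PS + PR.
As a 6×4 matrix over Z this has rank 3, with invariant factors (1,1,1).

Computing H_k = (kernel of ∂_k) / (image of ∂_{k+1}):

  H_0: rank C_0 − rank ∂_1 = 4 − 3 = 1, and the invariant factors of ∂_1 are all 1, so H_0 = Z.
  H_1: rank ker ∂_1 − rank ∂_2 = (6 − 3) − 3 = 0, and the invariant factors of ∂_2 are all 1, so H_1 = 0.
  H_2: rank ker ∂_2 − rank ∂_3 = (4 − 3) − 0 = 1, and there is no ∂_3, so H_2 = Z.

As a check, the Euler characteristic is 4 − 6 + 4 = 2, which agrees with 1 − 0 + 1 = 2.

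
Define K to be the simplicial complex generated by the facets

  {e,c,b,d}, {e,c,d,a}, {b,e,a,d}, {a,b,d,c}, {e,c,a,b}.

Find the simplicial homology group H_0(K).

H_0 ≅ Z.

We work with the vertex ordering a < b < c < d < e. The simplices of K, each written with vertices in increasing order, are:

  0-simplices (5): a, b, c, d, e
  1-simplices (10): ab, ac, ad, ae, bc, bd, be, cd, ce, de
  2-simplices (10): abc, abd, abe, acd, ace, ade, bcd, bce, bde, cde
  3-simplices (5): abcd, abce, abde, acde, bcde

so the chain groups are C_0 ≅ Z^5, C_1 ≅ Z^10, C_2 ≅ Z^10, C_3 ≅ Z^5.

∂_1: C_1 → C_0 sends each edge [p,q] (with p < q) to q − p. For instance
  ∂de = e − d.
The resulting 5×10 matrix has rank 4, and its Smith normal form has invariant factors (1,1,1,1).

The boundary map ∂_2: C_2 → C_1 sends each 2-simplex [p,q,r] to [q,r] − [p,r] + [p,q]. For instance
  ∂abd = bd − ad + ab,
  ∂acd = cd − ad + ac.
The resulting 10×10 matrix has rank 6, and its Smith normal form has invariant factors (1,1,1,1,1,1).

Boundary ∂_3: C_3 → C_2 sends each 3-simplex σ to the alternating sum Σ_i (−1)^i (σ with its i-th vertex removed). For instance
  ∂bcde = cde − bde + bce − bcd,
  ∂abde = bde − ade + abe − abd.
The 10×5 boundary matrix has rank 4 and Smith normal form diag(1,1,1,1).

Computing H_k = (kernel of ∂_k) / (image of ∂_{k+1}):

  H_0: rank C_0 − rank ∂_1 = 5 − 4 = 1, and the invariant factors of ∂_1 are all 1, so H_0 ≅ Z.

(K is a triangulation of the 3-sphere S^3.)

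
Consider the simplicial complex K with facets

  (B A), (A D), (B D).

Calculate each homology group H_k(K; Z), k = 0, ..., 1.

K has 3 vertices, 3 edges.
rank ∂_0 = 0, rank ∂_1 = 2 ⇒ b_0 = 3 − 0 − 2 = 1; all invariant factors of ∂_1 are 1 so no torsion. So H_0 ≅ Z.
rank ∂_1 = 2, rank ∂_2 = 0 ⇒ b_1 = 3 − 2 − 0 = 1. So H_1 ≅ Z.

H_0 = Z,  H_1 = Z.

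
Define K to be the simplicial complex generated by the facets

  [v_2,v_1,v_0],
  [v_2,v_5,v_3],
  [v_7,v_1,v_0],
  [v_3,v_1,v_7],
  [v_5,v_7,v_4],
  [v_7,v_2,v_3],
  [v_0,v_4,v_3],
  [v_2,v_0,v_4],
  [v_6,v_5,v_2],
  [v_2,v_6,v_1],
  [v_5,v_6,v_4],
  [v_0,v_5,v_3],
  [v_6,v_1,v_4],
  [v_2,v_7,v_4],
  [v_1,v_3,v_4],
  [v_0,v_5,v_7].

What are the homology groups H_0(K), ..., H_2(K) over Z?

H_0 ≅ Z,  H_1 ≅ Z^2,  H_2 ≅ Z.

Order the vertices as v_0 < v_1 < v_2 < v_3 < v_4 < v_5 < v_6 < v_7. Listing each simplex with vertices in this order, K has dimension 2 with simplices:

  0-simplices (8): [v_0], [v_1], [v_2], [v_3], [v_4], [v_5], [v_6], [v_7]
  1-simplices (24): (24 of them)
  2-simplices (16): (16 of them)

Hence C_0 ≅ Z^8, C_1 ≅ Z^24, C_2 ≅ Z^16.

The boundary map ∂_1: C_1 → C_0 maps an edge to its endpoints' difference, ∂[p,q] = q − p.
The resulting 8×24 matrix has rank 7, and its Smith normal form has invariant factors (1,1,1,1,1,1,1).

∂_2: C_2 → C_1 sends each 2-simplex [p,q,r] to [q,r] − [p,r] + [p,q]. For instance
  ∂[v_0,v_2,v_4] = [v_2,v_4] − [v_0,v_4] + [v_0,v_2],
  ∂[v_1,v_2,v_6] = [v_2,v_6] − [v_1,v_6] + [v_1,v_2].
As a 24×16 matrix over Z this has rank 15, with invariant factors (1,1,1,1,1,1,1,1,1,1,1,1,1,1,1).

Computing H_k = (kernel of ∂_k) / (image of ∂_{k+1}):

  H_0: rank C_0 − rank ∂_1 = 8 − 7 = 1, and the invariant factors of ∂_1 are all 1, so H_0 ≅ Z.
  H_1: rank ker ∂_1 − rank ∂_2 = (24 − 7) − 15 = 2, and the invariant factors of ∂_2 are all 1, so H_1 ≅ Z^2.
  H_2: rank ker ∂_2 − rank ∂_3 = (16 − 15) − 0 = 1, and there is no ∂_3, so H_2 ≅ Z.

(K is a triangulation of the torus T^2.)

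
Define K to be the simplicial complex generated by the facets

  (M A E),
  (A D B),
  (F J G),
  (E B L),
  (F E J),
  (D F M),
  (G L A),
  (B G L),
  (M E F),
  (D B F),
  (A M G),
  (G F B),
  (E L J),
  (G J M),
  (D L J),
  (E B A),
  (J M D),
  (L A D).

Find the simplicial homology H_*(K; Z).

H_0 = Z,  H_1 = Z ⊕ Z/2,  H_2 = 0.

Fix the vertex order A < B < D < E < F < G < J < L < M and write every simplex with vertices in increasing order. Then dim K = 2 and the simplices of K are:

  0-simplices (9): A, B, D, E, F, G, J, L, M
  1-simplices (27): AB, AD, AE, AG, AL, AM, BD, BE, BF, BG, BL, DF, DJ, DL, DM, EF, EJ, EL, EM, FG, FJ, FM, GJ, GL, GM, JL, JM
  2-simplices (18): ABD, ABE, ADL, AEM, AGL, AGM, BDF, BEL, BFG, BGL, DFM, DJL, DJM, EFJ, EFM, EJL, FGJ, GJM

so the chain groups are C_0 ≅ Z^9, C_1 ≅ Z^27, C_2 ≅ Z^18.

Boundary ∂_1: C_1 → C_0 is given by ∂[p,q] = [q] − [p]. For instance
  ∂AE = E − A.
This gives a 9×27 integer matrix of rank 8; reducing to Smith normal form yields diagonal entries (1,1,1,1,1,1,1,1).

The boundary map ∂_2: C_2 → C_1 acts by ∂[p,q,r] = [q,r] − [p,r] + [p,q]. For instance
  ∂EFM = FM − EM + EF,
  ∂ABD = BD − AD + AB.
This gives a 27×18 integer matrix of rank 18; reducing to Smith normal form yields diagonal entries (1,1,1,1,1,1,1,1,1,1,1,1,1,1,1,1,1,2).

Now H_k = ker ∂_k / im ∂_{k+1}, so:

  H_0: rank C_0 − rank ∂_1 = 9 − 8 = 1, and the invariant factors of ∂_1 are all 1, so H_0 ≅ Z.
  H_1: rank ker ∂_1 − rank ∂_2 = (27 − 8) − 18 = 1, and ∂_2 has invariant factor 2 > 1, so H_1 ≅ Z ⊕ Z/2.
  H_2: rank ker ∂_2 − rank ∂_3 = (18 − 18) − 0 = 0, and there is no ∂_3, so H_2 ≅ 0.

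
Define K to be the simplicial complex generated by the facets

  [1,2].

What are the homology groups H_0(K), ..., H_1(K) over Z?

H_0 = Z,  H_1 = 0.

Fix the vertex order 1 < 2 and write every simplex with vertices in increasing order. Then dim K = 1 and the simplices of K are:

  0-simplices (2): [1], [2]
  1-simplices (1): [1,2]

giving chain groups C_0 ≅ Z^2, C_1 ≅ Z^1.

The boundary map ∂_1: C_1 → C_0 sends each edge [p,q] (with p < q) to q − p. For instance
  ∂[1,2] = [2] − [1].
This gives a 2×1 integer matrix of rank 1; reducing to Smith normal form yields diagonal entries (1).

From H_k ≅ ker(∂_k) / im(∂_{k+1}) we obtain:

  H_0: rank C_0 − rank ∂_1 = 2 − 1 = 1, and the invariant factors of ∂_1 are all 1, so H_0 ≅ Z.
  H_1: rank ker ∂_1 − rank ∂_2 = (1 − 1) − 0 = 0, and there is no ∂_2, so H_1 ≅ 0.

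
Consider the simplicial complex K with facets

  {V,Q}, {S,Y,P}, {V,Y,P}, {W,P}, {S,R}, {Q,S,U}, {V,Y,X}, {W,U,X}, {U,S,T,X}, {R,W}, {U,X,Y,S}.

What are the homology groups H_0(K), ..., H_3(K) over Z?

Order the vertices as P < Q < R < S < T < U < V < W < X < Y. Listing each simplex with vertices in this order, K has dimension 3 with simplices:

  0-simplices (10): P, Q, R, S, T, U, V, W, X, Y
  1-simplices (22): PS, PV, PW, PY, QS, QU, QV, RS, RW, ST, SU, SX, SY, TU, TX, UW, UX, UY, VX, VY, WX, XY
  2-simplices (12): PSY, PVY, QSU, STU, STX, SUX, SUY, SXY, TUX, UWX, UXY, VXY
  3-simplices (2): STUX, SUXY

so the chain groups are C_0 ≅ Z^10, C_1 ≅ Z^22, C_2 ≅ Z^12, C_3 ≅ Z^2.

∂_1: C_1 → C_0 sends each edge [p,q] (with p < q) to q − p.
The 10×22 boundary matrix has rank 9 and Smith normal form diag(1,1,1,1,1,1,1,1,1).

Boundary ∂_2: C_2 → C_1 sends each 2-simplex [p,q,r] to [q,r] − [p,r] + [p,q]. For instance
  ∂PVY = VY − PY + PV,
  ∂VXY = XY − VY + VX.
As a 22×12 matrix over Z this has rank 10, with invariant factors (1,1,1,1,1,1,1,1,1,1).

The boundary map ∂_3: C_3 → C_2 sends each 3-simplex σ to the alternating sum Σ_i (−1)^i (σ with its i-th vertex removed). For instance
  ∂STUX = TUX − SUX + STX − STU,
  ∂SUXY = UXY − SXY + SUY − SUX.
This gives a 12×2 integer matrix of rank 2; reducing to Smith normal form yields diagonal entries (1,1).

Now H_k = ker ∂_k / im ∂_{k+1}, so:

  H_0: rank C_0 − rank ∂_1 = 10 − 9 = 1, and the invariant factors of ∂_1 are all 1, so H_0 = Z.
  H_1: rank ker ∂_1 − rank ∂_2 = (22 − 9) − 10 = 3, and the invariant factors of ∂_2 are all 1, so H_1 = Z^3.
  H_2: rank ker ∂_2 − rank ∂_3 = (12 − 10) − 2 = 0, and the invariant factors of ∂_3 are all 1, so H_2 = 0.
  H_3: rank ker ∂_3 − rank ∂_4 = (2 − 2) − 0 = 0, and there is no ∂_4, so H_3 = 0.

As a check, the Euler characteristic is 10 − 22 + 12 − 2 = -2, which agrees with 1 − 3 + 0 − 0 = -2.

H_0 = Z,  H_1 = Z^3,  H_2 = 0,  H_3 = 0.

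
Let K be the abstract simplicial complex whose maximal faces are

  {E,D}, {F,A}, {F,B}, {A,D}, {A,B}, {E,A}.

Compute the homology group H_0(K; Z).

H_0 = Z.

Fix the vertex order A < B < D < E < F and write every simplex with vertices in increasing order. Then dim K = 1 and the simplices of K are:

  0-simplices (5): A, B, D, E, F
  1-simplices (6): AB, AD, AE, AF, BF, DE

giving chain groups C_0 ≅ Z^5, C_1 ≅ Z^6.

The boundary map ∂_1: C_1 → C_0 sends each edge [p,q] (with p < q) to q − p.
The resulting 5×6 matrix has rank 4, and its Smith normal form has invariant factors (1,1,1,1).

Computing H_k = (kernel of ∂_k) / (image of ∂_{k+1}):

  H_0: rank C_0 − rank ∂_1 = 5 − 4 = 1, and the invariant factors of ∂_1 are all 1, so H_0 ≅ Z.

(K is a triangulation of a wedge of 2 circles.)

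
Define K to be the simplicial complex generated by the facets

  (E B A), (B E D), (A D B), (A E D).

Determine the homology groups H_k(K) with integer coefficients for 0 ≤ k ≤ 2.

H_0 ≅ Z,  H_1 = 0,  H_2 ≅ Z.

Fix the vertex order A < B < D < E and write every simplex with vertices in increasing order. Then dim K = 2 and the simplices of K are:

  0-simplices (4): A, B, D, E
  1-simplices (6): AB, AD, AE, BD, BE, DE
  2-simplices (4): ABD, ABE, ADE, BDE

giving chain groups C_0 ≅ Z^4, C_1 ≅ Z^6, C_2 ≅ Z^4.

The boundary map ∂_1: C_1 → C_0 is given by ∂[p,q] = [q] − [p]. For instance
  ∂DE = E − D.
This gives a 4×6 integer matrix of rank 3; reducing to Smith normal form yields diagonal entries (1,1,1).

∂_2: C_2 → C_1 sends each 2-simplex [p,q,r] to [q,r] − [p,r] + [p,q]. For instance
  ∂ADE = DE − AE + AD,
  ∂ABE = BE − AE + AB.
The 6×4 boundary matrix has rank 3 and Smith normal form diag(1,1,1).

Computing H_k = (kernel of ∂_k) / (image of ∂_{k+1}):

  H_0: rank C_0 − rank ∂_1 = 4 − 3 = 1, and the invariant factors of ∂_1 are all 1, so H_0 = Z.
  H_1: rank ker ∂_1 − rank ∂_2 = (6 − 3) − 3 = 0, and the invariant factors of ∂_2 are all 1, so H_1 = 0.
  H_2: rank ker ∂_2 − rank ∂_3 = (4 − 3) − 0 = 1, and there is no ∂_3, so H_2 = Z.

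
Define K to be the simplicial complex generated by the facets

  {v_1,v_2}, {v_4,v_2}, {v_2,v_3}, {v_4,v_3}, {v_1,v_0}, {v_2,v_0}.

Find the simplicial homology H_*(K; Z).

H_0 ≅ Z,  H_1 ≅ Z^2.

Fix the vertex order v_0 < v_1 < v_2 < v_3 < v_4 and write every simplex with vertices in increasing order. Then dim K = 1 and the simplices of K are:

  0-simplices (5): [v_0], [v_1], [v_2], [v_3], [v_4]
  1-simplices (6): [v_0,v_1], [v_0,v_2], [v_1,v_2], [v_2,v_3], [v_2,v_4], [v_3,v_4]

so the chain groups are C_0 ≅ Z^5, C_1 ≅ Z^6.

∂_1: C_1 → C_0 sends each edge [p,q] (with p < q) to q − p. For instance
  ∂[v_2,v_3] = [v_3] − [v_2].
As a 5×6 matrix over Z this has rank 4, with invariant factors (1,1,1,1).

Now H_k = ker ∂_k / im ∂_{k+1}, so:

  H_0: rank C_0 − rank ∂_1 = 5 − 4 = 1, and the invariant factors of ∂_1 are all 1, so H_0 = Z.
  H_1: rank ker ∂_1 − rank ∂_2 = (6 − 4) − 0 = 2, and there is no ∂_2, so H_1 = Z^2.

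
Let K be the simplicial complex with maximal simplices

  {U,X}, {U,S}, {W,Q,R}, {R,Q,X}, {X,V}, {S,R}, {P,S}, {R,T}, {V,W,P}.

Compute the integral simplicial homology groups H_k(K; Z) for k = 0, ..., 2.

We work with the vertex ordering P < Q < R < S < T < U < V < W < X. The simplices of K, each written with vertices in increasing order, are:

  0-simplices (9): P, Q, R, S, T, U, V, W, X
  1-simplices (14): PS, PV, PW, QR, QW, QX, RS, RT, RW, RX, SU, UX, VW, VX
  2-simplices (3): PVW, QRW, QRX

Hence C_0 ≅ Z^9, C_1 ≅ Z^14, C_2 ≅ Z^3.

The boundary map ∂_1: C_1 → C_0 is given by ∂[p,q] = [q] − [p]. For instance
  ∂PW = W − P.
As a 9×14 matrix over Z this has rank 8, with invariant factors (1,1,1,1,1,1,1,1).

The boundary map ∂_2: C_2 → C_1 sends each 2-simplex [p,q,r] to [q,r] − [p,r] + [p,q]. For instance
  ∂QRX = RX − QX + QR,
  ∂QRW = RW − QW + QR.
This gives a 14×3 integer matrix of rank 3; reducing to Smith normal form yields diagonal entries (1,1,1).

Now H_k = ker ∂_k / im ∂_{k+1}, so:

  H_0: rank C_0 − rank ∂_1 = 9 − 8 = 1, and the invariant factors of ∂_1 are all 1, so H_0 = Z.
  H_1: rank ker ∂_1 − rank ∂_2 = (14 − 8) − 3 = 3, and the invariant factors of ∂_2 are all 1, so H_1 = Z^3.
  H_2: rank ker ∂_2 − rank ∂_3 = (3 − 3) − 0 = 0, and there is no ∂_3, so H_2 = 0.

H_0 ≅ Z,  H_1 ≅ Z^3,  H_2 = 0.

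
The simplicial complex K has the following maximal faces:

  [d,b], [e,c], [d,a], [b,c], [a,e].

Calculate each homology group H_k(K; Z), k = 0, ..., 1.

Take the total order a < b < c < d < e on the vertex set. Then K (dimension 1) consists of the simplices:

  0-simplices (5): a, b, c, d, e
  1-simplices (5): ad, ae, bc, bd, ce

giving chain groups C_0 ≅ Z^5, C_1 ≅ Z^5.

The boundary map ∂_1: C_1 → C_0 sends each edge [p,q] (with p < q) to q − p. For instance
  ∂ce = e − c.
The 5×5 boundary matrix has rank 4 and Smith normal form diag(1,1,1,1).

From H_k ≅ ker(∂_k) / im(∂_{k+1}) we obtain:

  H_0: rank C_0 − rank ∂_1 = 5 − 4 = 1, and the invariant factors of ∂_1 are all 1, so H_0 = Z.
  H_1: rank ker ∂_1 − rank ∂_2 = (5 − 4) − 0 = 1, and there is no ∂_2, so H_1 = Z.

H_0 ≅ Z,  H_1 ≅ Z.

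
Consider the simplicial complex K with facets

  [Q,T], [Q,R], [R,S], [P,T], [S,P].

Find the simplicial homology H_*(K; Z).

H_0 = Z,  H_1 = Z.

We work with the vertex ordering P < Q < R < S < T. The simplices of K, each written with vertices in increasing order, are:

  0-simplices (5): P, Q, R, S, T
  1-simplices (5): PS, PT, QR, QT, RS

so the chain groups are C_0 ≅ Z^5, C_1 ≅ Z^5.

∂_1: C_1 → C_0 sends each edge [p,q] (with p < q) to q − p.
As a 5×5 matrix over Z this has rank 4, with invariant factors (1,1,1,1).

Reading off H_k = ker ∂_k / im ∂_{k+1}:

  H_0: rank C_0 − rank ∂_1 = 5 − 4 = 1, and the invariant factors of ∂_1 are all 1, so H_0 = Z.
  H_1: rank ker ∂_1 − rank ∂_2 = (5 − 4) − 0 = 1, and there is no ∂_2, so H_1 = Z.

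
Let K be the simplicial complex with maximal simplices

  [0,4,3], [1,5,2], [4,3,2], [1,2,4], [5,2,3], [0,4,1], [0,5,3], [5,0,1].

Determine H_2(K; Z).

K has 6 vertices, 12 edges, 8 triangles.
rank ∂_2 = 7, rank ∂_3 = 0 ⇒ b_2 = 8 − 7 − 0 = 1. So H_2 = Z.

H_2 ≅ Z.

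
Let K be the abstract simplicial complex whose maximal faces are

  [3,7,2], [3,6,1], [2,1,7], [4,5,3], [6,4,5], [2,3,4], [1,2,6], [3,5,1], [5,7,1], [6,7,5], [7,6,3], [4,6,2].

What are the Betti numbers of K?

Order the vertices as 1 < 2 < 3 < 4 < 5 < 6 < 7. Listing each simplex with vertices in this order, K has dimension 2 with simplices:

  0-simplices (7): [1], [2], [3], [4], [5], [6], [7]
  1-simplices (18): [1,2], [1,3], [1,5], [1,6], [1,7], [2,3], [2,4], [2,6], [2,7], [3,4], [3,5], [3,6], [3,7], [4,5], [4,6], [5,6], [5,7], [6,7]
  2-simplices (12): [1,2,6], [1,2,7], [1,3,5], [1,3,6], [1,5,7], [2,3,4], [2,3,7], [2,4,6], [3,4,5], [3,6,7], [4,5,6], [5,6,7]

so the chain groups are C_0 ≅ Z^7, C_1 ≅ Z^18, C_2 ≅ Z^12.

The boundary map ∂_1: C_1 → C_0 maps an edge to its endpoints' difference, ∂[p,q] = q − p.
The resulting 7×18 matrix has rank 6, and its Smith normal form has invariant factors (1,1,1,1,1,1).

∂_2: C_2 → C_1 acts by ∂[p,q,r] = [q,r] − [p,r] + [p,q]. For instance
  ∂[3,4,5] = [4,5] − [3,5] + [3,4],
  ∂[3,6,7] = [6,7] − [3,7] + [3,6].
The resulting 18×12 matrix has rank 12, and its Smith normal form has invariant factors (1,1,1,1,1,1,1,1,1,1,1,2).

Now H_k = ker ∂_k / im ∂_{k+1}, so:

  H_0: rank C_0 − rank ∂_1 = 7 − 6 = 1, and the invariant factors of ∂_1 are all 1, so H_0 = Z.
  H_1: rank ker ∂_1 − rank ∂_2 = (18 − 6) − 12 = 0, and ∂_2 has invariant factor 2 > 1, so H_1 = Z/2Z.
  H_2: rank ker ∂_2 − rank ∂_3 = (12 − 12) − 0 = 0, and there is no ∂_3, so H_2 = 0.

Hence the Betti numbers are b_0 = 1, b_1 = 0, b_2 = 0.

b_0 = 1, b_1 = 0, b_2 = 0.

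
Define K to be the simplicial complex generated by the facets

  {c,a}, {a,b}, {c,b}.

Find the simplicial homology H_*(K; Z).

K has 3 vertices, 3 edges.
rank ∂_0 = 0, rank ∂_1 = 2 ⇒ b_0 = 3 − 0 − 2 = 1; all invariant factors of ∂_1 are 1 so no torsion. So H_0 = Z.
rank ∂_1 = 2, rank ∂_2 = 0 ⇒ b_1 = 3 − 2 − 0 = 1. So H_1 = Z.

H_0 ≅ Z,  H_1 ≅ Z.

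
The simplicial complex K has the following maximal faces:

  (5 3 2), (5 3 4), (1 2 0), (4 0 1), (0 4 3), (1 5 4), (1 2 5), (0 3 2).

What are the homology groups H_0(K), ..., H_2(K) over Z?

We work with the vertex ordering 0 < 1 < 2 < 3 < 4 < 5. The simplices of K, each written with vertices in increasing order, are:

  0-simplices (6): [0], [1], [2], [3], [4], [5]
  1-simplices (12): [0,1], [0,2], [0,3], [0,4], [1,2], [1,4], [1,5], [2,3], [2,5], [3,4], [3,5], [4,5]
  2-simplices (8): [0,1,2], [0,1,4], [0,2,3], [0,3,4], [1,2,5], [1,4,5], [2,3,5], [3,4,5]

so the chain groups are C_0 ≅ Z^6, C_1 ≅ Z^12, C_2 ≅ Z^8.

∂_1: C_1 → C_0 maps an edge to its endpoints' difference, ∂[p,q] = q − p. For instance
  ∂[1,2] = [2] − [1].
As a 6×12 matrix over Z this has rank 5, with invariant factors (1,1,1,1,1).

∂_2: C_2 → C_1 sends each 2-simplex [p,q,r] to [q,r] − [p,r] + [p,q]. For instance
  ∂[2,3,5] = [3,5] − [2,5] + [2,3],
  ∂[0,1,2] = [1,2] − [0,2] + [0,1].
The resulting 12×8 matrix has rank 7, and its Smith normal form has invariant factors (1,1,1,1,1,1,1).

From H_k ≅ ker(∂_k) / im(∂_{k+1}) we obtain:

  H_0: rank C_0 − rank ∂_1 = 6 − 5 = 1, and the invariant factors of ∂_1 are all 1, so H_0 ≅ Z.
  H_1: rank ker ∂_1 − rank ∂_2 = (12 − 5) − 7 = 0, and the invariant factors of ∂_2 are all 1, so H_1 ≅ 0.
  H_2: rank ker ∂_2 − rank ∂_3 = (8 − 7) − 0 = 1, and there is no ∂_3, so H_2 ≅ Z.

H_0 = Z,  H_1 = 0,  H_2 = Z.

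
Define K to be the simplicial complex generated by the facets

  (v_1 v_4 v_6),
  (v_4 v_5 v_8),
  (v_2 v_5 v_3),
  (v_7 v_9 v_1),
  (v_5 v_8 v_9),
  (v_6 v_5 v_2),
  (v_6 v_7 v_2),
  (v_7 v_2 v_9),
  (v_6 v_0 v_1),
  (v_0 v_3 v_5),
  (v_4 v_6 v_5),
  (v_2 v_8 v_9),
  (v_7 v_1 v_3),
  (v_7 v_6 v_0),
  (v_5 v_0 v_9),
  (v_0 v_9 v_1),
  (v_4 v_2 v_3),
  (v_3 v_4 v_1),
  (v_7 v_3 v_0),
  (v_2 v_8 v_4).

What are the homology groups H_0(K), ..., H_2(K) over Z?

Fix the vertex order v_0 < v_1 < v_2 < v_3 < v_4 < v_5 < v_6 < v_7 < v_8 < v_9 and write every simplex with vertices in increasing order. Then dim K = 2 and the simplices of K are:

  0-simplices (10): [v_0], [v_1], [v_2], [v_3], [v_4], [v_5], [v_6], [v_7], [v_8], [v_9]
  1-simplices (30): (30 of them)
  2-simplices (20): (20 of them)

so the chain groups are C_0 ≅ Z^10, C_1 ≅ Z^30, C_2 ≅ Z^20.

The boundary map ∂_1: C_1 → C_0 is given by ∂[p,q] = [q] − [p].
This gives a 10×30 integer matrix of rank 9; reducing to Smith normal form yields diagonal entries (1,1,1,1,1,1,1,1,1).

The boundary map ∂_2: C_2 → C_1 acts by ∂[p,q,r] = [q,r] − [p,r] + [p,q]. For instance
  ∂[v_0,v_3,v_5] = [v_3,v_5] − [v_0,v_5] + [v_0,v_3],
  ∂[v_2,v_7,v_9] = [v_7,v_9] − [v_2,v_9] + [v_2,v_7].
The 30×20 boundary matrix has rank 20 and Smith normal form diag(1,1,1,1,1,1,1,1,1,1,1,1,1,1,1,1,1,1,1,2).

Now H_k = ker ∂_k / im ∂_{k+1}, so:

  H_0: rank C_0 − rank ∂_1 = 10 − 9 = 1, and the invariant factors of ∂_1 are all 1, so H_0 = Z.
  H_1: rank ker ∂_1 − rank ∂_2 = (30 − 9) − 20 = 1, and ∂_2 has invariant factor 2 > 1, so H_1 = Z ⊕ Z/2Z.
  H_2: rank ker ∂_2 − rank ∂_3 = (20 − 20) − 0 = 0, and there is no ∂_3, so H_2 = 0.

As a check, the Euler characteristic is 10 − 30 + 20 = 0, which agrees with 1 − 1 + 0 = 0.

H_0 = Z,  H_1 = Z ⊕ Z/2Z,  H_2 = 0.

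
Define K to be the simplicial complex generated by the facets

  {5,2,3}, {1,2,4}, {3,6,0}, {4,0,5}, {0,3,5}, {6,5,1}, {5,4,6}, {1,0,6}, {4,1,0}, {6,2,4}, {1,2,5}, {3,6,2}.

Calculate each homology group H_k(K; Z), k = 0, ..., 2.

H_0 ≅ Z,  H_1 ≅ Z/2,  H_2 = 0.

K has 7 vertices, 18 edges, 12 triangles.
rank ∂_0 = 0, rank ∂_1 = 6 ⇒ b_0 = 7 − 0 − 6 = 1; all invariant factors of ∂_1 are 1 so no torsion. So H_0 ≅ Z.
rank ∂_1 = 6, rank ∂_2 = 12 ⇒ b_1 = 18 − 6 − 12 = 0; ∂_2 has invariant factor(s) [2] giving torsion. So H_1 ≅ Z/2.
rank ∂_2 = 12, rank ∂_3 = 0 ⇒ b_2 = 12 − 12 − 0 = 0. So H_2 ≅ 0.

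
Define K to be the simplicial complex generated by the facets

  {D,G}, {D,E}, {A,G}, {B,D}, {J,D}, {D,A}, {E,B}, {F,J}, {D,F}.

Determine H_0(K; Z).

Fix the vertex order A < B < D < E < F < G < J and write every simplex with vertices in increasing order. Then dim K = 1 and the simplices of K are:

  0-simplices (7): A, B, D, E, F, G, J
  1-simplices (9): AD, AG, BD, BE, DE, DF, DG, DJ, FJ

Hence C_0 ≅ Z^7, C_1 ≅ Z^9.

Boundary ∂_1: C_1 → C_0 is given by ∂[p,q] = [q] − [p]. For instance
  ∂DG = G − D.
The resulting 7×9 matrix has rank 6, and its Smith normal form has invariant factors (1,1,1,1,1,1).

Reading off H_k = ker ∂_k / im ∂_{k+1}:

  H_0: rank C_0 − rank ∂_1 = 7 − 6 = 1, and the invariant factors of ∂_1 are all 1, so H_0 = Z.

(K is a triangulation of a wedge of 3 circles.)

H_0 ≅ Z.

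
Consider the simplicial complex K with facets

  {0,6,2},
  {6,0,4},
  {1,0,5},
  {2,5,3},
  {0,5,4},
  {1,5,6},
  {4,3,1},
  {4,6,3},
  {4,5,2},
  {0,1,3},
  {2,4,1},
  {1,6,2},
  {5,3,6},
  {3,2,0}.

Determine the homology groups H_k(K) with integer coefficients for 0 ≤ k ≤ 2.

We work with the vertex ordering 0 < 1 < 2 < 3 < 4 < 5 < 6. The simplices of K, each written with vertices in increasing order, are:

  0-simplices (7): [0], [1], [2], [3], [4], [5], [6]
  1-simplices (21): [0,1], [0,2], [0,3], [0,4], [0,5], [0,6], [1,2], [1,3], [1,4], [1,5], [1,6], [2,3], [2,4], [2,5], [2,6], [3,4], [3,5], [3,6], [4,5], [4,6], [5,6]
  2-simplices (14): [0,1,3], [0,1,5], [0,2,3], [0,2,6], [0,4,5], [0,4,6], [1,2,4], [1,2,6], [1,3,4], [1,5,6], [2,3,5], [2,4,5], [3,4,6], [3,5,6]

so the chain groups are C_0 ≅ Z^7, C_1 ≅ Z^21, C_2 ≅ Z^14.

Boundary ∂_1: C_1 → C_0 maps an edge to its endpoints' difference, ∂[p,q] = q − p. For instance
  ∂[2,4] = [4] − [2].
As a 7×21 matrix over Z this has rank 6, with invariant factors (1,1,1,1,1,1).

Boundary ∂_2: C_2 → C_1 sends each 2-simplex [p,q,r] to [q,r] − [p,r] + [p,q]. For instance
  ∂[1,2,6] = [2,6] − [1,6] + [1,2],
  ∂[0,2,3] = [2,3] − [0,3] + [0,2].
The resulting 21×14 matrix has rank 13, and its Smith normal form has invariant factors (1,1,1,1,1,1,1,1,1,1,1,1,1).

Reading off H_k = ker ∂_k / im ∂_{k+1}:

  H_0: rank C_0 − rank ∂_1 = 7 − 6 = 1, and the invariant factors of ∂_1 are all 1, so H_0 ≅ Z.
  H_1: rank ker ∂_1 − rank ∂_2 = (21 − 6) − 13 = 2, and the invariant factors of ∂_2 are all 1, so H_1 ≅ Z^2.
  H_2: rank ker ∂_2 − rank ∂_3 = (14 − 13) − 0 = 1, and there is no ∂_3, so H_2 ≅ Z.

H_0 = Z,  H_1 = Z^2,  H_2 = Z.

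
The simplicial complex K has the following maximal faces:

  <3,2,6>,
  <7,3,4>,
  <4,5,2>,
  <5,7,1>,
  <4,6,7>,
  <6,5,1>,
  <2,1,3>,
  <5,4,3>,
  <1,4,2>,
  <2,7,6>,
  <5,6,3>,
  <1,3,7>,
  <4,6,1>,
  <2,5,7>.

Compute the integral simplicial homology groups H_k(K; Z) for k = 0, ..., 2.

K has 7 vertices, 21 edges, 14 triangles.
rank ∂_0 = 0, rank ∂_1 = 6 ⇒ b_0 = 7 − 0 − 6 = 1; all invariant factors of ∂_1 are 1 so no torsion. So H_0 ≅ Z.
rank ∂_1 = 6, rank ∂_2 = 13 ⇒ b_1 = 21 − 6 − 13 = 2; all invariant factors of ∂_2 are 1 so no torsion. So H_1 ≅ Z^2.
rank ∂_2 = 13, rank ∂_3 = 0 ⇒ b_2 = 14 − 13 − 0 = 1. So H_2 ≅ Z.

H_0 = Z,  H_1 = Z^2,  H_2 = Z.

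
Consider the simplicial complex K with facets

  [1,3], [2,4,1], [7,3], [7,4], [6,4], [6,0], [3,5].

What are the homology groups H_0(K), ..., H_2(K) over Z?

H_0 = Z,  H_1 = Z,  H_2 = 0.

We work with the vertex ordering 0 < 1 < 2 < 3 < 4 < 5 < 6 < 7. The simplices of K, each written with vertices in increasing order, are:

  0-simplices (8): [0], [1], [2], [3], [4], [5], [6], [7]
  1-simplices (9): [0,6], [1,2], [1,3], [1,4], [2,4], [3,5], [3,7], [4,6], [4,7]
  2-simplices (1): [1,2,4]

giving chain groups C_0 ≅ Z^8, C_1 ≅ Z^9, C_2 ≅ Z^1.

Boundary ∂_1: C_1 → C_0 maps an edge to its endpoints' difference, ∂[p,q] = q − p. For instance
  ∂[4,7] = [7] − [4].
This gives a 8×9 integer matrix of rank 7; reducing to Smith normal form yields diagonal entries (1,1,1,1,1,1,1).

The boundary map ∂_2: C_2 → C_1 maps a triangle to the signed sum of its edges. For instance
  ∂[1,2,4] = [2,4] − [1,4] + [1,2].
This gives a 9×1 integer matrix of rank 1; reducing to Smith normal form yields diagonal entries (1).

Now H_k = ker ∂_k / im ∂_{k+1}, so:

  H_0: rank C_0 − rank ∂_1 = 8 − 7 = 1, and the invariant factors of ∂_1 are all 1, so H_0 ≅ Z.
  H_1: rank ker ∂_1 − rank ∂_2 = (9 − 7) − 1 = 1, and the invariant factors of ∂_2 are all 1, so H_1 ≅ Z.
  H_2: rank ker ∂_2 − rank ∂_3 = (1 − 1) − 0 = 0, and there is no ∂_3, so H_2 ≅ 0.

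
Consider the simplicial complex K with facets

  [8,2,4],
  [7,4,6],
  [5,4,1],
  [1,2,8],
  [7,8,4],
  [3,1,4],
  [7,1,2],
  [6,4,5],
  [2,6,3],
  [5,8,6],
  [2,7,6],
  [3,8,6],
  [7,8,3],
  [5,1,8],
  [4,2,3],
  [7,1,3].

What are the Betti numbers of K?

We work with the vertex ordering 1 < 2 < 3 < 4 < 5 < 6 < 7 < 8. The simplices of K, each written with vertices in increasing order, are:

  0-simplices (8): [1], [2], [3], [4], [5], [6], [7], [8]
  1-simplices (24): (24 of them)
  2-simplices (16): [1,2,7], [1,2,8], [1,3,4], [1,3,7], [1,4,5], [1,5,8], [2,3,4], [2,3,6], [2,4,8], [2,6,7], [3,6,8], [3,7,8], [4,5,6], [4,6,7], [4,7,8], [5,6,8]

so the chain groups are C_0 ≅ Z^8, C_1 ≅ Z^24, C_2 ≅ Z^16.

Boundary ∂_1: C_1 → C_0 is given by ∂[p,q] = [q] − [p]. For instance
  ∂[3,6] = [6] − [3].
The resulting 8×24 matrix has rank 7, and its Smith normal form has invariant factors (1,1,1,1,1,1,1).

Boundary ∂_2: C_2 → C_1 sends each 2-simplex [p,q,r] to [q,r] − [p,r] + [p,q]. For instance
  ∂[1,2,8] = [2,8] − [1,8] + [1,2],
  ∂[2,4,8] = [4,8] − [2,8] + [2,4].
The 24×16 boundary matrix has rank 15 and Smith normal form diag(1,1,1,1,1,1,1,1,1,1,1,1,1,1,1).

Computing H_k = (kernel of ∂_k) / (image of ∂_{k+1}):

  H_0: rank C_0 − rank ∂_1 = 8 − 7 = 1, and the invariant factors of ∂_1 are all 1, so H_0 ≅ Z.
  H_1: rank ker ∂_1 − rank ∂_2 = (24 − 7) − 15 = 2, and the invariant factors of ∂_2 are all 1, so H_1 ≅ Z^2.
  H_2: rank ker ∂_2 − rank ∂_3 = (16 − 15) − 0 = 1, and there is no ∂_3, so H_2 ≅ Z.

As a check, the Euler characteristic is 8 − 24 + 16 = 0, which agrees with 1 − 2 + 1 = 0.

Hence the Betti numbers are b_0 = 1, b_1 = 2, b_2 = 1.

b_0 = 1, b_1 = 2, b_2 = 1.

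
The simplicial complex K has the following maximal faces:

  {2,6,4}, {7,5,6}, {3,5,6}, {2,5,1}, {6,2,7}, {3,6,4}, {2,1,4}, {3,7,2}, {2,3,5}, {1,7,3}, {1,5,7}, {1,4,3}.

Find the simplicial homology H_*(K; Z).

H_0 = Z,  H_1 = Z/2,  H_2 = 0.

We work with the vertex ordering 1 < 2 < 3 < 4 < 5 < 6 < 7. The simplices of K, each written with vertices in increasing order, are:

  0-simplices (7): [1], [2], [3], [4], [5], [6], [7]
  1-simplices (18): [1,2], [1,3], [1,4], [1,5], [1,7], [2,3], [2,4], [2,5], [2,6], [2,7], [3,4], [3,5], [3,6], [3,7], [4,6], [5,6], [5,7], [6,7]
  2-simplices (12): [1,2,4], [1,2,5], [1,3,4], [1,3,7], [1,5,7], [2,3,5], [2,3,7], [2,4,6], [2,6,7], [3,4,6], [3,5,6], [5,6,7]

giving chain groups C_0 ≅ Z^7, C_1 ≅ Z^18, C_2 ≅ Z^12.

Boundary ∂_1: C_1 → C_0 maps an edge to its endpoints' difference, ∂[p,q] = q − p. For instance
  ∂[1,2] = [2] − [1].
This gives a 7×18 integer matrix of rank 6; reducing to Smith normal form yields diagonal entries (1,1,1,1,1,1).

The boundary map ∂_2: C_2 → C_1 sends each 2-simplex [p,q,r] to [q,r] − [p,r] + [p,q]. For instance
  ∂[1,5,7] = [5,7] − [1,7] + [1,5],
  ∂[5,6,7] = [6,7] − [5,7] + [5,6].
The 18×12 boundary matrix has rank 12 and Smith normal form diag(1,1,1,1,1,1,1,1,1,1,1,2).

Computing H_k = (kernel of ∂_k) / (image of ∂_{k+1}):

  H_0: rank C_0 − rank ∂_1 = 7 − 6 = 1, and the invariant factors of ∂_1 are all 1, so H_0 ≅ Z.
  H_1: rank ker ∂_1 − rank ∂_2 = (18 − 6) − 12 = 0, and ∂_2 has invariant factor 2 > 1, so H_1 ≅ Z/2.
  H_2: rank ker ∂_2 − rank ∂_3 = (12 − 12) − 0 = 0, and there is no ∂_3, so H_2 ≅ 0.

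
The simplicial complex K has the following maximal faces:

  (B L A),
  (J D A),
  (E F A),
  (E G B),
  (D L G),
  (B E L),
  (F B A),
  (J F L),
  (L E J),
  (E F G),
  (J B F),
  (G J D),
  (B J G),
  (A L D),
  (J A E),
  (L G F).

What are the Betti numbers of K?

Fix the vertex order A < B < D < E < F < G < J < L and write every simplex with vertices in increasing order. Then dim K = 2 and the simplices of K are:

  0-simplices (8): A, B, D, E, F, G, J, L
  1-simplices (24): AB, AD, AE, AF, AJ, AL, BE, BF, BG, BJ, BL, DG, DJ, DL, EF, EG, EJ, EL, FG, FJ, FL, GJ, GL, JL
  2-simplices (16): ABF, ABL, ADJ, ADL, AEF, AEJ, BEG, BEL, BFJ, BGJ, DGJ, DGL, EFG, EJL, FGL, FJL

giving chain groups C_0 ≅ Z^8, C_1 ≅ Z^24, C_2 ≅ Z^16.

The boundary map ∂_1: C_1 → C_0 is given by ∂[p,q] = [q] − [p]. For instance
  ∂DJ = J − D.
The resulting 8×24 matrix has rank 7, and its Smith normal form has invariant factors (1,1,1,1,1,1,1).

∂_2: C_2 → C_1 maps a triangle to the signed sum of its edges. For instance
  ∂BEG = EG − BG + BE,
  ∂ADJ = DJ − AJ + AD.
As a 24×16 matrix over Z this has rank 15, with invariant factors (1,1,1,1,1,1,1,1,1,1,1,1,1,1,1).

Now H_k = ker ∂_k / im ∂_{k+1}, so:

  H_0: rank C_0 − rank ∂_1 = 8 − 7 = 1, and the invariant factors of ∂_1 are all 1, so H_0 = Z.
  H_1: rank ker ∂_1 − rank ∂_2 = (24 − 7) − 15 = 2, and the invariant factors of ∂_2 are all 1, so H_1 = Z^2.
  H_2: rank ker ∂_2 − rank ∂_3 = (16 − 15) − 0 = 1, and there is no ∂_3, so H_2 = Z.

Hence the Betti numbers are b_0 = 1, b_1 = 2, b_2 = 1.

b_0 = 1, b_1 = 2, b_2 = 1.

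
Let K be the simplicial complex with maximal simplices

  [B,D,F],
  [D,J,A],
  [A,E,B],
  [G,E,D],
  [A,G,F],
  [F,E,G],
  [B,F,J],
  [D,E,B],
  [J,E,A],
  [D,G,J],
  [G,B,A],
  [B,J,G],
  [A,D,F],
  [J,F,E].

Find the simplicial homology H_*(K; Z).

Take the total order A < B < D < E < F < G < J on the vertex set. Then K (dimension 2) consists of the simplices:

  0-simplices (7): A, B, D, E, F, G, J
  1-simplices (21): AB, AD, AE, AF, AG, AJ, BD, BE, BF, BG, BJ, DE, DF, DG, DJ, EF, EG, EJ, FG, FJ, GJ
  2-simplices (14): ABE, ABG, ADF, ADJ, AEJ, AFG, BDE, BDF, BFJ, BGJ, DEG, DGJ, EFG, EFJ

so the chain groups are C_0 ≅ Z^7, C_1 ≅ Z^21, C_2 ≅ Z^14.

The boundary map ∂_1: C_1 → C_0 sends each edge [p,q] (with p < q) to q − p.
This gives a 7×21 integer matrix of rank 6; reducing to Smith normal form yields diagonal entries (1,1,1,1,1,1).

The boundary map ∂_2: C_2 → C_1 acts by ∂[p,q,r] = [q,r] − [p,r] + [p,q]. For instance
  ∂ADF = DF − AF + AD,
  ∂DEG = EG − DG + DE.
As a 21×14 matrix over Z this has rank 13, with invariant factors (1,1,1,1,1,1,1,1,1,1,1,1,1).

Reading off H_k = ker ∂_k / im ∂_{k+1}:

  H_0: rank C_0 − rank ∂_1 = 7 − 6 = 1, and the invariant factors of ∂_1 are all 1, so H_0 ≅ Z.
  H_1: rank ker ∂_1 − rank ∂_2 = (21 − 6) − 13 = 2, and the invariant factors of ∂_2 are all 1, so H_1 ≅ Z^2.
  H_2: rank ker ∂_2 − rank ∂_3 = (14 − 13) − 0 = 1, and there is no ∂_3, so H_2 ≅ Z.

As a check, the Euler characteristic is 7 − 21 + 14 = 0, which agrees with 1 − 2 + 1 = 0.
(K is a triangulation of the torus T^2.)

H_0 ≅ Z,  H_1 ≅ Z^2,  H_2 ≅ Z.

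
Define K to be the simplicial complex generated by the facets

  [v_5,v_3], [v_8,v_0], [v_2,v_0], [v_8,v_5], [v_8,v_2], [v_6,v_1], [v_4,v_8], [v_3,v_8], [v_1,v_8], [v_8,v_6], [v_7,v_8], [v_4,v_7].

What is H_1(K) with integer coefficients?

H_1 = Z^4.

Order the vertices as v_0 < v_1 < v_2 < v_3 < v_4 < v_5 < v_6 < v_7 < v_8. Listing each simplex with vertices in this order, K has dimension 1 with simplices:

  0-simplices (9): [v_0], [v_1], [v_2], [v_3], [v_4], [v_5], [v_6], [v_7], [v_8]
  1-simplices (12): [v_0,v_2], [v_0,v_8], [v_1,v_6], [v_1,v_8], [v_2,v_8], [v_3,v_5], [v_3,v_8], [v_4,v_7], [v_4,v_8], [v_5,v_8], [v_6,v_8], [v_7,v_8]

giving chain groups C_0 ≅ Z^9, C_1 ≅ Z^12.

Boundary ∂_1: C_1 → C_0 maps an edge to its endpoints' difference, ∂[p,q] = q − p. For instance
  ∂[v_3,v_8] = [v_8] − [v_3].
The 9×12 boundary matrix has rank 8 and Smith normal form diag(1,1,1,1,1,1,1,1).

From H_k ≅ ker(∂_k) / im(∂_{k+1}) we obtain:

  H_1: rank ker ∂_1 − rank ∂_2 = (12 − 8) − 0 = 4, and there is no ∂_2, so H_1 ≅ Z^4.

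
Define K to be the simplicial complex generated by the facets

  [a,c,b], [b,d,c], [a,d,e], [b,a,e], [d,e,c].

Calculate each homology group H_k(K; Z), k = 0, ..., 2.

H_0 = Z,  H_1 = Z,  H_2 = 0.

Order the vertices as a < b < c < d < e. Listing each simplex with vertices in this order, K has dimension 2 with simplices:

  0-simplices (5): a, b, c, d, e
  1-simplices (10): ab, ac, ad, ae, bc, bd, be, cd, ce, de
  2-simplices (5): abc, abe, ade, bcd, cde

giving chain groups C_0 ≅ Z^5, C_1 ≅ Z^10, C_2 ≅ Z^5.

∂_1: C_1 → C_0 is given by ∂[p,q] = [q] − [p].
This gives a 5×10 integer matrix of rank 4; reducing to Smith normal form yields diagonal entries (1,1,1,1).

∂_2: C_2 → C_1 acts by ∂[p,q,r] = [q,r] − [p,r] + [p,q]. For instance
  ∂abc = bc − ac + ab,
  ∂abe = be − ae + ab.
This gives a 10×5 integer matrix of rank 5; reducing to Smith normal form yields diagonal entries (1,1,1,1,1).

Computing H_k = (kernel of ∂_k) / (image of ∂_{k+1}):

  H_0: rank C_0 − rank ∂_1 = 5 − 4 = 1, and the invariant factors of ∂_1 are all 1, so H_0 ≅ Z.
  H_1: rank ker ∂_1 − rank ∂_2 = (10 − 4) − 5 = 1, and the invariant factors of ∂_2 are all 1, so H_1 ≅ Z.
  H_2: rank ker ∂_2 − rank ∂_3 = (5 − 5) − 0 = 0, and there is no ∂_3, so H_2 ≅ 0.

As a check, the Euler characteristic is 5 − 10 + 5 = 0, which agrees with 1 − 1 + 0 = 0.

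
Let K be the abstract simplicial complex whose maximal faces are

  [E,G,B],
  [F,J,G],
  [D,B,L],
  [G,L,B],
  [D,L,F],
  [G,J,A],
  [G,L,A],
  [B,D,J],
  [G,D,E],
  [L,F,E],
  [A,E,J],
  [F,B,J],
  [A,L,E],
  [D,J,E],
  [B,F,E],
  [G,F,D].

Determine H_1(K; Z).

H_1 ≅ Z^2.

We work with the vertex ordering A < B < D < E < F < G < J < L. The simplices of K, each written with vertices in increasing order, are:

  0-simplices (8): A, B, D, E, F, G, J, L
  1-simplices (24): AE, AG, AJ, AL, BD, BE, BF, BG, BJ, BL, DE, DF, DG, DJ, DL, EF, EG, EJ, EL, FG, FJ, FL, GJ, GL
  2-simplices (16): AEJ, AEL, AGJ, AGL, BDJ, BDL, BEF, BEG, BFJ, BGL, DEG, DEJ, DFG, DFL, EFL, FGJ

giving chain groups C_0 ≅ Z^8, C_1 ≅ Z^24, C_2 ≅ Z^16.

The boundary map ∂_1: C_1 → C_0 maps an edge to its endpoints' difference, ∂[p,q] = q − p.
The resulting 8×24 matrix has rank 7, and its Smith normal form has invariant factors (1,1,1,1,1,1,1).

The boundary map ∂_2: C_2 → C_1 sends each 2-simplex [p,q,r] to [q,r] − [p,r] + [p,q]. For instance
  ∂BFJ = FJ − BJ + BF,
  ∂BEF = EF − BF + BE.
As a 24×16 matrix over Z this has rank 15, with invariant factors (1,1,1,1,1,1,1,1,1,1,1,1,1,1,1).

Reading off H_k = ker ∂_k / im ∂_{k+1}:

  H_1: rank ker ∂_1 − rank ∂_2 = (24 − 7) − 15 = 2, and the invariant factors of ∂_2 are all 1, so H_1 ≅ Z^2.

(K is a triangulation of the torus T^2.)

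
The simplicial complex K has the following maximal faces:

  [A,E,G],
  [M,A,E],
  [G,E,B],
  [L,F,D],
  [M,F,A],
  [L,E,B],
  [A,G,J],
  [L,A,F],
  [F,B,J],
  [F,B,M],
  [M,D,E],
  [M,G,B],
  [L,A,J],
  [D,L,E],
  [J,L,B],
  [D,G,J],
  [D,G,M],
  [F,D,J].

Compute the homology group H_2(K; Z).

H_2 ≅ 0.

Take the total order A < B < D < E < F < G < J < L < M on the vertex set. Then K (dimension 2) consists of the simplices:

  0-simplices (9): A, B, D, E, F, G, J, L, M
  1-simplices (27): AE, AF, AG, AJ, AL, AM, BE, BF, BG, BJ, BL, BM, DE, DF, DG, DJ, DL, DM, EG, EL, EM, FJ, FL, FM, GJ, GM, JL
  2-simplices (18): AEG, AEM, AFL, AFM, AGJ, AJL, BEG, BEL, BFJ, BFM, BGM, BJL, DEL, DEM, DFJ, DFL, DGJ, DGM

giving chain groups C_0 ≅ Z^9, C_1 ≅ Z^27, C_2 ≅ Z^18.

∂_1: C_1 → C_0 maps an edge to its endpoints' difference, ∂[p,q] = q − p. For instance
  ∂DL = L − D.
As a 9×27 matrix over Z this has rank 8, with invariant factors (1,1,1,1,1,1,1,1).

The boundary map ∂_2: C_2 → C_1 sends each 2-simplex [p,q,r] to [q,r] − [p,r] + [p,q]. For instance
  ∂AFL = FL − AL + AF,
  ∂AJL = JL − AL + AJ.
This gives a 27×18 integer matrix of rank 18; reducing to Smith normal form yields diagonal entries (1,1,1,1,1,1,1,1,1,1,1,1,1,1,1,1,1,2).

From H_k ≅ ker(∂_k) / im(∂_{k+1}) we obtain:

  H_2: rank ker ∂_2 − rank ∂_3 = (18 − 18) − 0 = 0, and there is no ∂_3, so H_2 ≅ 0.

(K is a triangulation of the Klein bottle.)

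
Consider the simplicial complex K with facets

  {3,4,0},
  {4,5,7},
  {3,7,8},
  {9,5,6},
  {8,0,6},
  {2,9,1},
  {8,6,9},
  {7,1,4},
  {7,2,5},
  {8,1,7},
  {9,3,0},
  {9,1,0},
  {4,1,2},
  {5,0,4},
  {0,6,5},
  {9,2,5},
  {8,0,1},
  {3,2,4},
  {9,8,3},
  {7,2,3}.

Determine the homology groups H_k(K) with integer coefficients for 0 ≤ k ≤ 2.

H_0 ≅ Z,  H_1 ≅ Z ⊕ Z/2,  H_2 = 0.

Order the vertices as 0 < 1 < 2 < 3 < 4 < 5 < 6 < 7 < 8 < 9. Listing each simplex with vertices in this order, K has dimension 2 with simplices:

  0-simplices (10): [0], [1], [2], [3], [4], [5], [6], [7], [8], [9]
  1-simplices (30): (30 of them)
  2-simplices (20): (20 of them)

so the chain groups are C_0 ≅ Z^10, C_1 ≅ Z^30, C_2 ≅ Z^20.

Boundary ∂_1: C_1 → C_0 sends each edge [p,q] (with p < q) to q − p.
As a 10×30 matrix over Z this has rank 9, with invariant factors (1,1,1,1,1,1,1,1,1).

Boundary ∂_2: C_2 → C_1 acts by ∂[p,q,r] = [q,r] − [p,r] + [p,q]. For instance
  ∂[0,4,5] = [4,5] − [0,5] + [0,4],
  ∂[0,5,6] = [5,6] − [0,6] + [0,5].
As a 30×20 matrix over Z this has rank 20, with invariant factors (1,1,1,1,1,1,1,1,1,1,1,1,1,1,1,1,1,1,1,2).

From H_k ≅ ker(∂_k) / im(∂_{k+1}) we obtain:

  H_0: rank C_0 − rank ∂_1 = 10 − 9 = 1, and the invariant factors of ∂_1 are all 1, so H_0 ≅ Z.
  H_1: rank ker ∂_1 − rank ∂_2 = (30 − 9) − 20 = 1, and ∂_2 has invariant factor 2 > 1, so H_1 ≅ Z ⊕ Z/2.
  H_2: rank ker ∂_2 − rank ∂_3 = (20 − 20) − 0 = 0, and there is no ∂_3, so H_2 ≅ 0.

(K is a triangulation of the Klein bottle.)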